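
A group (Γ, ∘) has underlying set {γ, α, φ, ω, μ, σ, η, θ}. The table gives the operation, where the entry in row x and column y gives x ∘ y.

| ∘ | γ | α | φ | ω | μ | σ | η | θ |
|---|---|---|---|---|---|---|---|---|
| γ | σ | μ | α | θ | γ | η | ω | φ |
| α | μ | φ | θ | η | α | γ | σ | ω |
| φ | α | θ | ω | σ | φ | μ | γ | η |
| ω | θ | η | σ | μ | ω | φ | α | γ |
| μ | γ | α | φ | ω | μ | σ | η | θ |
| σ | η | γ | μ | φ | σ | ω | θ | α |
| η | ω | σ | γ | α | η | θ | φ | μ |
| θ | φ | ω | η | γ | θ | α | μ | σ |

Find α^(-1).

First locate the identity: row μ matches the header, so μ is the identity.
Scan row α for μ: α ∘ γ = μ. Hence α^(-1) = γ.
(Structurally, Γ here is isomorphic to the cyclic group Z_8.)

γ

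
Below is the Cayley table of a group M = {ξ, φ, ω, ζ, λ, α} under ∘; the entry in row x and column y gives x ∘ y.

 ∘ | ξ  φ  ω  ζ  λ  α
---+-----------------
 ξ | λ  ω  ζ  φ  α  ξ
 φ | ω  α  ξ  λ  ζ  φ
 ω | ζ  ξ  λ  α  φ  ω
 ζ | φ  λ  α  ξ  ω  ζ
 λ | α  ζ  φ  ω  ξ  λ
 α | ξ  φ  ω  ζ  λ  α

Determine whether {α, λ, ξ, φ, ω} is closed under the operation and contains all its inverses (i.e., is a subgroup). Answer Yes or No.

No

ξ ∘ ω = ζ, which is not in {α, λ, ξ, φ, ω}.
The subset is not closed under ∘, so it is not a subgroup.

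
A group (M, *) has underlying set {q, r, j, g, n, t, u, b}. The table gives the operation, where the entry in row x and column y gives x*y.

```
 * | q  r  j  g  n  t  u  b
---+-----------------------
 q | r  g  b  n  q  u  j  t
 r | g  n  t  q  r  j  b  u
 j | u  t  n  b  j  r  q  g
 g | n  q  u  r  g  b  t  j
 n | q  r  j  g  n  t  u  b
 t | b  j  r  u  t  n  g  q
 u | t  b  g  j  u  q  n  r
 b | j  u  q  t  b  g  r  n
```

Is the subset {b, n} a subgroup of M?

Yes

{b, n} contains the identity n.
Checking products: every product of two elements of {b, n} (read from the table) lies in {b, n}, so the set is closed.
In a finite group, a nonempty closed subset is a subgroup. So {b, n} ≤ M.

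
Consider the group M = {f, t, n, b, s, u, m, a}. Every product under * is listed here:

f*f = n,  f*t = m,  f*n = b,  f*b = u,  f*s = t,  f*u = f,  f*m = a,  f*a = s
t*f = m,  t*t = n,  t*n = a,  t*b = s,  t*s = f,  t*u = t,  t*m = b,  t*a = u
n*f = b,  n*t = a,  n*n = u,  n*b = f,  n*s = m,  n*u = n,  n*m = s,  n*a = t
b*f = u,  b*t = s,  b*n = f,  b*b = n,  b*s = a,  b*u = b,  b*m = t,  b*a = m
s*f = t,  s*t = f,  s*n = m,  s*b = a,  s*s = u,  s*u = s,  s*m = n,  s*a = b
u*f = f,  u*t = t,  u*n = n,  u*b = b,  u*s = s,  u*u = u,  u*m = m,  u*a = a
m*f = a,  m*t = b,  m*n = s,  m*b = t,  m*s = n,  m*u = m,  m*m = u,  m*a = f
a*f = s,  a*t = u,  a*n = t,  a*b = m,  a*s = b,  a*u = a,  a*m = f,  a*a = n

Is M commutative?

Check whether the table is symmetric across its main diagonal.
Every entry (row x, col y) equals the entry (row y, col x), so M is abelian.

Yes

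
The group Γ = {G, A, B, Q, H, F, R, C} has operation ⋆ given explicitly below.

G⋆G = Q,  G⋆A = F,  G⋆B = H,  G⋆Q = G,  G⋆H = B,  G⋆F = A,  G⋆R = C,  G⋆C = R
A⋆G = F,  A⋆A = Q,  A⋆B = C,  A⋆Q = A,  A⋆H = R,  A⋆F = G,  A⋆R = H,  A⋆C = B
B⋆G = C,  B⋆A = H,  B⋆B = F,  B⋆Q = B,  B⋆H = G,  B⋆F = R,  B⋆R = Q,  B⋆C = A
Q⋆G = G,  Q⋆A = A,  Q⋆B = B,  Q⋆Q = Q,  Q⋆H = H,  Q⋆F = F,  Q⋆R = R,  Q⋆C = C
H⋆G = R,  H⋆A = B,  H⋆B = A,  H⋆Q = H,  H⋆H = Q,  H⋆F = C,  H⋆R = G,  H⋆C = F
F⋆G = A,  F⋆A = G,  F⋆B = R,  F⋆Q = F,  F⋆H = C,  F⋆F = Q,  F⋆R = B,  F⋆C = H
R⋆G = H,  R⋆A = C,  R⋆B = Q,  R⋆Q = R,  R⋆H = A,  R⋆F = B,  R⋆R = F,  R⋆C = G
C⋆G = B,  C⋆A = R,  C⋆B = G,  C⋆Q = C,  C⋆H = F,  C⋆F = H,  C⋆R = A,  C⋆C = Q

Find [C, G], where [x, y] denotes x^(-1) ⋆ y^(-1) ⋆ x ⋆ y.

F

Identity is Q; from the table C^(-1) = C and G^(-1) = G.
C ⋆ G = B
B ⋆ C = A
A ⋆ G = F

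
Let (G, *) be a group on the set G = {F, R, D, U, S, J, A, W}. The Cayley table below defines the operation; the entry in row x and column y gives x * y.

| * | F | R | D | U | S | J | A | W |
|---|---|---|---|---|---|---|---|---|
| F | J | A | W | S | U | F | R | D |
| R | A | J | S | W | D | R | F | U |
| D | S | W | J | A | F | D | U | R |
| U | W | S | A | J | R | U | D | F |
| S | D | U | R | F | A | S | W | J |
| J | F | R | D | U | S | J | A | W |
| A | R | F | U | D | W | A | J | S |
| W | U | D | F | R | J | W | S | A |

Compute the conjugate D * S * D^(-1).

W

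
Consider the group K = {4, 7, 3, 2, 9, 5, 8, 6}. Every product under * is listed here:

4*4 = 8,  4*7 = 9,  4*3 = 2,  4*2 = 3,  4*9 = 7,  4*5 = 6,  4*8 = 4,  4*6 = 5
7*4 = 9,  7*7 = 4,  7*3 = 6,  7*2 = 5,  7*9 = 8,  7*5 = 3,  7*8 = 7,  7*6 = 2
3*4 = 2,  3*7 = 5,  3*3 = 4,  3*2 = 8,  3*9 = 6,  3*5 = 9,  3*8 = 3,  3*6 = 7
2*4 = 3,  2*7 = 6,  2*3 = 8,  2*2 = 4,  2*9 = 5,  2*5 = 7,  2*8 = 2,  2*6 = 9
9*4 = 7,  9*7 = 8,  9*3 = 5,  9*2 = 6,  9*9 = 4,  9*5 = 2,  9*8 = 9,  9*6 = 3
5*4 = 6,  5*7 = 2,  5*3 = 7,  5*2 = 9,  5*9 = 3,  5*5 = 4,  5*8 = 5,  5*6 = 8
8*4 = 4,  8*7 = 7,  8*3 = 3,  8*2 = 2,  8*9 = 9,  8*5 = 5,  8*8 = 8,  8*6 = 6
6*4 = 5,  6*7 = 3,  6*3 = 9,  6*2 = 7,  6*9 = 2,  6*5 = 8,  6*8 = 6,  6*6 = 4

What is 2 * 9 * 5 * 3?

2 * 9 = 5
5 * 5 = 4
4 * 3 = 2

2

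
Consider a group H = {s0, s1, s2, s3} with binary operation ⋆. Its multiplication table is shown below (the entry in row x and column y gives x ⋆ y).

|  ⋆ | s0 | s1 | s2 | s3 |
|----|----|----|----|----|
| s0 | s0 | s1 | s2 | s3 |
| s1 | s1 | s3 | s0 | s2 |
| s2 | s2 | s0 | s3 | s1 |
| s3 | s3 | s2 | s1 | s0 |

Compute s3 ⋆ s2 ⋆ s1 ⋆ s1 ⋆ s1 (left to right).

s3 ⋆ s2 = s1
s1 ⋆ s1 = s3
s3 ⋆ s1 = s2
s2 ⋆ s1 = s0

s0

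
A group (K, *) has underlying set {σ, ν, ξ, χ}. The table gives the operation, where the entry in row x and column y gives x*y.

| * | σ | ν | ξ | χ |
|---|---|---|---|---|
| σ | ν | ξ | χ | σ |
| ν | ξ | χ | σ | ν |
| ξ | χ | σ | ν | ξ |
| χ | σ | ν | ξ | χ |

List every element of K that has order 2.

{ν}

Identity is χ. Compute the order of each non-identity element by repeated multiplication:
  σ: σ → ν → ξ → χ  (order 4)
  ν: ν → χ  (order 2)
  ξ: ξ → ν → σ → χ  (order 4)
Elements of order 2: {ν}.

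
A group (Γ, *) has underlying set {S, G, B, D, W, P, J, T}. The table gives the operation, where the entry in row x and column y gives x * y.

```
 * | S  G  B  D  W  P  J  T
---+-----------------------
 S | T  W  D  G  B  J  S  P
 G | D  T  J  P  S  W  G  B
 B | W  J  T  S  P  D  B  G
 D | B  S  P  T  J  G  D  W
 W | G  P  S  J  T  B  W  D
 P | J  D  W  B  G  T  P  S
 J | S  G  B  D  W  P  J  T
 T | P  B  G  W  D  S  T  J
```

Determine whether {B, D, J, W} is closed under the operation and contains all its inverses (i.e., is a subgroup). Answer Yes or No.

W * W = T, which is not in {B, D, J, W}.
The subset is not closed under *, so it is not a subgroup.
(Structurally, Γ here is isomorphic to the quaternion group Q_8.)

No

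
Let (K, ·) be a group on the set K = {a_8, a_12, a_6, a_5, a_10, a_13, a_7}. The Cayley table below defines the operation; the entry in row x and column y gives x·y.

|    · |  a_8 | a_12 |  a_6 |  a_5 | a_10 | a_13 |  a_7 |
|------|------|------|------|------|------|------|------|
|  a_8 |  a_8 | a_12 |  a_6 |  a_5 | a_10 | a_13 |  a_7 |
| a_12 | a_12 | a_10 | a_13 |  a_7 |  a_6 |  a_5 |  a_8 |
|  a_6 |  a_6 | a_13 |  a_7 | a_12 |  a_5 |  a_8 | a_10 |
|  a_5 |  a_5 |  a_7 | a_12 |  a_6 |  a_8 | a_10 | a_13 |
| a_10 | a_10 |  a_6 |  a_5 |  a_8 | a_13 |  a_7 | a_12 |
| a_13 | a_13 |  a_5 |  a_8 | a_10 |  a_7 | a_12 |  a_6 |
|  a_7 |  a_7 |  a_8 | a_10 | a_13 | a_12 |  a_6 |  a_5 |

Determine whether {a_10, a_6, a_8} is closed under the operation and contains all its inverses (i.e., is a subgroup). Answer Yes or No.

No

a_6·a_6 = a_7, which is not in {a_10, a_6, a_8}.
The subset is not closed under ·, so it is not a subgroup.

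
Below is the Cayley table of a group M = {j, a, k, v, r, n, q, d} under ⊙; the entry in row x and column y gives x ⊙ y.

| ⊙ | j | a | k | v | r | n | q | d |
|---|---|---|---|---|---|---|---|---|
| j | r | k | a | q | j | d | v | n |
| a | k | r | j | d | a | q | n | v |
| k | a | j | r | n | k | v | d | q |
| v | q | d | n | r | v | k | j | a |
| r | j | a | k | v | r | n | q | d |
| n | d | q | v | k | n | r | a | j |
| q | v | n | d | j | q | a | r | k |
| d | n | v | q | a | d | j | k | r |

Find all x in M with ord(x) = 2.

{a, d, j, k, n, q, v}

Identity is r. Compute the order of each non-identity element by repeated multiplication:
  j: j → r  (order 2)
  a: a → r  (order 2)
  k: k → r  (order 2)
  v: v → r  (order 2)
  n: n → r  (order 2)
  q: q → r  (order 2)
  d: d → r  (order 2)
Elements of order 2: {a, d, j, k, n, q, v}.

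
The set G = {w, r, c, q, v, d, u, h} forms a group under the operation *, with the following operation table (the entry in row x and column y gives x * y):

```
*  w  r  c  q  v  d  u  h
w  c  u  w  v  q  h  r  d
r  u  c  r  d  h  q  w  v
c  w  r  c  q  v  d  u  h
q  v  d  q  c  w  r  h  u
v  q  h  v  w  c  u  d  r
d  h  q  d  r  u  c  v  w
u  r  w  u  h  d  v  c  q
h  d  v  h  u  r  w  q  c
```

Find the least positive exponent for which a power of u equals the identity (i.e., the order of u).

2

The identity element is c (its row matches the header).
u^1 = u
u^2 = u * u = c
The first power of u equal to the identity is u^2, so ord(u) = 2.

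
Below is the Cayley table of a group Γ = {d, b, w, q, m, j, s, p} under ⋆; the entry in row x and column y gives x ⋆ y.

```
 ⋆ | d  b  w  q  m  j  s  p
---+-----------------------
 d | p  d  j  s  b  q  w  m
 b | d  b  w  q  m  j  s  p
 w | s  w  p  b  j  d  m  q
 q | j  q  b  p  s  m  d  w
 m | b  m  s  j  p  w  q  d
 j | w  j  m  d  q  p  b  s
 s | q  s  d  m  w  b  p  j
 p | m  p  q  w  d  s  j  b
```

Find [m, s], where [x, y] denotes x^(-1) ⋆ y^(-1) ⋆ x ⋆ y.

p

Identity is b; from the table m^(-1) = d and s^(-1) = j.
d ⋆ j = q
q ⋆ m = s
s ⋆ s = p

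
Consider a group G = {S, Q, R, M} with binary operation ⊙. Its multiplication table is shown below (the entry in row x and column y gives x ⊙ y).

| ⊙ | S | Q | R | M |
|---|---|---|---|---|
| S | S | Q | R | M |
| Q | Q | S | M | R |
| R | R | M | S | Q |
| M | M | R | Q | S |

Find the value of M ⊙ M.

S

Read row M, column M: M ⊙ M = S.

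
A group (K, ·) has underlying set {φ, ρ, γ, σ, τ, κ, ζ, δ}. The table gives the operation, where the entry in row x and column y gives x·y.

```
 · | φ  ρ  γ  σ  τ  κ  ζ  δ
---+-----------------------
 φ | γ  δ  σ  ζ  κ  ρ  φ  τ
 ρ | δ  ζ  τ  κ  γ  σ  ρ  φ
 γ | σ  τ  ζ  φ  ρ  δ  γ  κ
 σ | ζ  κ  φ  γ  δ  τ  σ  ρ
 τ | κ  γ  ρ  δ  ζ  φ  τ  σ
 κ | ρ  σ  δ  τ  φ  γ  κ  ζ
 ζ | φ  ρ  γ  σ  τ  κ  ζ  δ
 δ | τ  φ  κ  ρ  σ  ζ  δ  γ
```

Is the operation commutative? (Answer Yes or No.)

Yes

Check whether the table is symmetric across its main diagonal.
Every entry (row x, col y) equals the entry (row y, col x), so K is abelian.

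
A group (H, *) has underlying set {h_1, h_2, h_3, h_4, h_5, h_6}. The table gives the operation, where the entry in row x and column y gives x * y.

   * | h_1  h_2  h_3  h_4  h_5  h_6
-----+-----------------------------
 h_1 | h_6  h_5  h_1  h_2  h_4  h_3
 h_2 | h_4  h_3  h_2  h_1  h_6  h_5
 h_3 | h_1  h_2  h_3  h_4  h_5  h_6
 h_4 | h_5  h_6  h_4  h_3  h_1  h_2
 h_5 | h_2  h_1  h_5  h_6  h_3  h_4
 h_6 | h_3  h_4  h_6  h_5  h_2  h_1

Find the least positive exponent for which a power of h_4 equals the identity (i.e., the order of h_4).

2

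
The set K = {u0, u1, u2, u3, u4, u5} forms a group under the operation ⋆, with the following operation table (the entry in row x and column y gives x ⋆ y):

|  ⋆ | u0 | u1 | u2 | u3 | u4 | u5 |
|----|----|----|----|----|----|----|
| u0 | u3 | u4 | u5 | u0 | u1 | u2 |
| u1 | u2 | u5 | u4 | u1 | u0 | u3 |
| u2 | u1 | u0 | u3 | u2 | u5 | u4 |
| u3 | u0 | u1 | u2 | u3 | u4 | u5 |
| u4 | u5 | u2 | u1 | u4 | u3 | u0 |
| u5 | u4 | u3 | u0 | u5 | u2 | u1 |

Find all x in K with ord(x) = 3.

{u1, u5}

Identity is u3. Compute the order of each non-identity element by repeated multiplication:
  u0: u0 → u3  (order 2)
  u1: u1 → u5 → u3  (order 3)
  u2: u2 → u3  (order 2)
  u4: u4 → u3  (order 2)
  u5: u5 → u1 → u3  (order 3)
Elements of order 3: {u1, u5}.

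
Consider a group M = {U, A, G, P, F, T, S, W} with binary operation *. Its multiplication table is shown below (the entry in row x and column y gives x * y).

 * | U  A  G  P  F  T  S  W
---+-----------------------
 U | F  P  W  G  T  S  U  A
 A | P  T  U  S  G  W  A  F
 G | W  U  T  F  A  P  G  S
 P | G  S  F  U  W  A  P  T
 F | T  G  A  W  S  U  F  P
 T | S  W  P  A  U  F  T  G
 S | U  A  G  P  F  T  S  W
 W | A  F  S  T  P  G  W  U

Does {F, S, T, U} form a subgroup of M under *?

Yes

{F, S, T, U} contains the identity S.
Checking products: every product of two elements of {F, S, T, U} (read from the table) lies in {F, S, T, U}, so the set is closed.
In a finite group, a nonempty closed subset is a subgroup. So {F, S, T, U} ≤ M.
(Structurally, M here is isomorphic to the cyclic group Z_8.)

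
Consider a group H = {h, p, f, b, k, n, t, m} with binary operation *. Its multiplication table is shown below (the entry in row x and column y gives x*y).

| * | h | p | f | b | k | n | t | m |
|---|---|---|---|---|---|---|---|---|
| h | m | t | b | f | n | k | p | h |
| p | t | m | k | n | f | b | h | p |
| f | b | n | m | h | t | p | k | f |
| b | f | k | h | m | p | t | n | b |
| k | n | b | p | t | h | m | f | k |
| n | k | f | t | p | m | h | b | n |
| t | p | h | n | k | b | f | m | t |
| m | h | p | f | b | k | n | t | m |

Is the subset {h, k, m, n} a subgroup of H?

Yes

{h, k, m, n} contains the identity m.
Checking products: every product of two elements of {h, k, m, n} (read from the table) lies in {h, k, m, n}, so the set is closed.
In a finite group, a nonempty closed subset is a subgroup. So {h, k, m, n} ≤ H.
(Structurally, H here is isomorphic to the dihedral group D_4.)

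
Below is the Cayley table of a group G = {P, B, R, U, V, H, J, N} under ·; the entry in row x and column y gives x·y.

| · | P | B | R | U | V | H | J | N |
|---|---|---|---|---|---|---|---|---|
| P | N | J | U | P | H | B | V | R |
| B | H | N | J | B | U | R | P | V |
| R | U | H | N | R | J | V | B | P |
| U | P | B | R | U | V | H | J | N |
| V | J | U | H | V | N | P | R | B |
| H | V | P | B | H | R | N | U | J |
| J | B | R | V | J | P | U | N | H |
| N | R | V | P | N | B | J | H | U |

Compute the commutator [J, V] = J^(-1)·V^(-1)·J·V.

N

Identity is U; from the table J^(-1) = H and V^(-1) = B.
H·B = P
P·J = V
V·V = N
(Structurally, G here is isomorphic to the quaternion group Q_8.)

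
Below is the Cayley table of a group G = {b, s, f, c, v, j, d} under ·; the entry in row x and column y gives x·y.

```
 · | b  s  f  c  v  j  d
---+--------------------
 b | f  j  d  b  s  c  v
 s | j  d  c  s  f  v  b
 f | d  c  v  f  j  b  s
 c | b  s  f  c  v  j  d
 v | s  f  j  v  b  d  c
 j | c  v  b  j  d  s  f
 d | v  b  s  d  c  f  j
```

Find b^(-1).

First locate the identity: row c matches the header, so c is the identity.
Scan row b for c: b·j = c. Hence b^(-1) = j.

j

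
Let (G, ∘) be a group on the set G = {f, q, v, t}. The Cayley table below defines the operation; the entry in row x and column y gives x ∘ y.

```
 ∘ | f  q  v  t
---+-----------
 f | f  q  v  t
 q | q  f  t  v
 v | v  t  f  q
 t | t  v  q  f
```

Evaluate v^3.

v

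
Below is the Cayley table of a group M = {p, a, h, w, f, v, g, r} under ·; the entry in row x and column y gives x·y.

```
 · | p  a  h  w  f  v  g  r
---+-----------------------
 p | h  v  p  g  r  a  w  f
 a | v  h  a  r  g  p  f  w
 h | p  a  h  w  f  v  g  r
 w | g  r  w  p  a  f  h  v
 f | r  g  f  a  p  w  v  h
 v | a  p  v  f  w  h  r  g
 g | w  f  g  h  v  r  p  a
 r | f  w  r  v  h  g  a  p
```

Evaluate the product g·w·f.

f

g·w = h
h·f = f
(Structurally, M here is isomorphic to Z_2 x Z_4.)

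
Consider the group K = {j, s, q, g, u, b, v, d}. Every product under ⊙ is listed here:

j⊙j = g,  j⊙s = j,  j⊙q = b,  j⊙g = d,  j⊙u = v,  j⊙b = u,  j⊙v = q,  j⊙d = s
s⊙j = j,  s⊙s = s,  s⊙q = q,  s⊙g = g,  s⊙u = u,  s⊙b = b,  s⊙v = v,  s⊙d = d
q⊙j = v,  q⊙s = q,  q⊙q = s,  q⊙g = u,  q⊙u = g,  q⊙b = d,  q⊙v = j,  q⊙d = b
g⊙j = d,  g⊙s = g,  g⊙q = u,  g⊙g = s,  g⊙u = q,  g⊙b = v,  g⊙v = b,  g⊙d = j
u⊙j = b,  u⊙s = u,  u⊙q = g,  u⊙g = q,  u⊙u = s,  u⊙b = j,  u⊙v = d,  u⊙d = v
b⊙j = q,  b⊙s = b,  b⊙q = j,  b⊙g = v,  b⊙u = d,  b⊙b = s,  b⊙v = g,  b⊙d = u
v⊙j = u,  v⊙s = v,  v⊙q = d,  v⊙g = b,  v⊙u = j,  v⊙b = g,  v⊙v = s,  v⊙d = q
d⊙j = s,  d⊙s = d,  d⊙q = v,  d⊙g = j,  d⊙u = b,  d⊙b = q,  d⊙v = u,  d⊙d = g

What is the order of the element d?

4

The identity element is s (its row matches the header).
d^1 = d
d^2 = d ⊙ d = g
d^3 = g ⊙ d = j
d^4 = j ⊙ d = s
The first power of d equal to the identity is d^4, so ord(d) = 4.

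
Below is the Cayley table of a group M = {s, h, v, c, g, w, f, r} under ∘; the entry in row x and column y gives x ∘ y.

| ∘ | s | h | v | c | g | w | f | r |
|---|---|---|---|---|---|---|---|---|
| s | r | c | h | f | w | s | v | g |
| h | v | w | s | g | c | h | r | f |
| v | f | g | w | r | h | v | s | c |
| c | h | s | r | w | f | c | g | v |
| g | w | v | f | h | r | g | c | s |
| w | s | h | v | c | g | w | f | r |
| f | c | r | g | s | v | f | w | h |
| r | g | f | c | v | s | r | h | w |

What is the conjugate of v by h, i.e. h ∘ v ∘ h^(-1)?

c

The identity is w. In row h, the entry w sits in column h, so h^(-1) = h.
h ∘ v = s
s ∘ h = c
(Structurally, M here is isomorphic to the dihedral group D_4.)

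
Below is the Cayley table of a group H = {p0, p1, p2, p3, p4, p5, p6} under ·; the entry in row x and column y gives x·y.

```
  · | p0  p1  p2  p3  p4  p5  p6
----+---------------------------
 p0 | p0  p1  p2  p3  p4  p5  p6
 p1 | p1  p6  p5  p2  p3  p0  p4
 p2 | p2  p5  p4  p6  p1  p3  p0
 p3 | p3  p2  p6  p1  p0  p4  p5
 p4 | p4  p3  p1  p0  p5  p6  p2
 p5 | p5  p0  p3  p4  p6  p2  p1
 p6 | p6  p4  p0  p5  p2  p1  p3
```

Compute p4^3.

p4^1 = p4
p4^2 = p4·p4 = p5
p4^3 = p5·p4 = p6
(Structurally, H here is isomorphic to the cyclic group Z_7.)

p6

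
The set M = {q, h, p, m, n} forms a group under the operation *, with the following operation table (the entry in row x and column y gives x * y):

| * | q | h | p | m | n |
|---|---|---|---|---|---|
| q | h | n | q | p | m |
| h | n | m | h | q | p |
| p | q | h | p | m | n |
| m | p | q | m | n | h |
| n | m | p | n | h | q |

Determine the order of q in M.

The identity element is p (its row matches the header).
q^1 = q
q^2 = q * q = h
q^3 = h * q = n
q^4 = n * q = m
q^5 = m * q = p
The first power of q equal to the identity is q^5, so ord(q) = 5.
(Structurally, M here is isomorphic to the cyclic group Z_5.)

5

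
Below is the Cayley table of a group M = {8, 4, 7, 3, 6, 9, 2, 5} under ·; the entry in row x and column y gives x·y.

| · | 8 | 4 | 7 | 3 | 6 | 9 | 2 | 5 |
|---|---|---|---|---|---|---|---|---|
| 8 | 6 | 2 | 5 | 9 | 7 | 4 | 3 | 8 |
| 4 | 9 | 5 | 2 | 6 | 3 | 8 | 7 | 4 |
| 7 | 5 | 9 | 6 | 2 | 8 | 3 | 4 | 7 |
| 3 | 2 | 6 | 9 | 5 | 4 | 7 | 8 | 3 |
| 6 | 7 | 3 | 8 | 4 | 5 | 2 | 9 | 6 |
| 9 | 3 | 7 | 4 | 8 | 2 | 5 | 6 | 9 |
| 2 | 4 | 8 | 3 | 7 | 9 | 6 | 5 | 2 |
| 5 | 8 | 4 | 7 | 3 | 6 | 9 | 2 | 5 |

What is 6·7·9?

4

6·7 = 8
8·9 = 4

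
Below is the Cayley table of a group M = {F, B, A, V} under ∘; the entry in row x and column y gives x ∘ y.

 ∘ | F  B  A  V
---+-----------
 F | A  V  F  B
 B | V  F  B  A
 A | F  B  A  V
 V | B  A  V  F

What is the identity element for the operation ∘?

A

The identity e satisfies e ∘ x = x for all x, so its row in the table reproduces the column headers.
Row A reads: F, B, A, V — exactly the header order. So A is the identity.
(Structurally, M here is isomorphic to the cyclic group Z_4.)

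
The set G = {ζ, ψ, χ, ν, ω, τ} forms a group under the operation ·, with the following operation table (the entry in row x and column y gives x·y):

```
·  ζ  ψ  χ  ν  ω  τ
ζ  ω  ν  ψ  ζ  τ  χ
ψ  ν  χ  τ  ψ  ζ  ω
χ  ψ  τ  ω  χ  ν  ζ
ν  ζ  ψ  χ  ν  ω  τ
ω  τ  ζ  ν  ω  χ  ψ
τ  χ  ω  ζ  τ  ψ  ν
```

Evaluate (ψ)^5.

ψ^1 = ψ
ψ^2 = ψ·ψ = χ
ψ^3 = χ·ψ = τ
ψ^4 = τ·ψ = ω
ψ^5 = ω·ψ = ζ
(Structurally, G here is isomorphic to the cyclic group Z_6.)

ζ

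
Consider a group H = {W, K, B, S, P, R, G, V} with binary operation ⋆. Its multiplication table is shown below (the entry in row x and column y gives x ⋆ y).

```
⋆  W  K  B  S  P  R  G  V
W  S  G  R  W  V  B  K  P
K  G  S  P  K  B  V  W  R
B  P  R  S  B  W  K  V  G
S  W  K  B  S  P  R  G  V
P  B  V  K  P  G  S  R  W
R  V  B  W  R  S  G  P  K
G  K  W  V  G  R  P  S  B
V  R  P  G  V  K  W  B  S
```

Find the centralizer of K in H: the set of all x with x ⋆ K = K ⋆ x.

Compare row K with column K entry by entry.
W ⋆ K = G = K ⋆ W, so W commutes with K.
R ⋆ K = B but K ⋆ R = V, so R does not.
Collecting the elements that commute with K: C(K) = {G, K, S, W}.

{G, K, S, W}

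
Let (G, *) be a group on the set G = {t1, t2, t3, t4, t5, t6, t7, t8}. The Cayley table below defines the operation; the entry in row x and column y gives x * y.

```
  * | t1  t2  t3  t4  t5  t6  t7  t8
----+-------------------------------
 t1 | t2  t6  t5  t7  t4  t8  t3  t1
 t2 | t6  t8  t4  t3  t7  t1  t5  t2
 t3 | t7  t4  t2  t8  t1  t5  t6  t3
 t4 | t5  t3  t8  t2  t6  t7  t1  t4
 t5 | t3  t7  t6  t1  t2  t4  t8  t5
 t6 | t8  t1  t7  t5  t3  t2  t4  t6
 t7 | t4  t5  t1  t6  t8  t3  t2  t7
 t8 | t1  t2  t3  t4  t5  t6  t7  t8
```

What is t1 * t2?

t6

Read row t1, column t2: t1 * t2 = t6.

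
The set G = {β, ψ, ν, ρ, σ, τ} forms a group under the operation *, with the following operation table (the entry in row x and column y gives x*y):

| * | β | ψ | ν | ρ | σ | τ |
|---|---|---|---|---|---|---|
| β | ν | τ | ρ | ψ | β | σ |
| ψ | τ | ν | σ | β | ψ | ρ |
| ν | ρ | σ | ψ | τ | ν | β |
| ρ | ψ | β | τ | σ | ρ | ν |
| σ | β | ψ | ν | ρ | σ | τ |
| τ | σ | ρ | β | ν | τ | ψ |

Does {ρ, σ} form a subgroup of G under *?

{ρ, σ} contains the identity σ.
Checking products: every product of two elements of {ρ, σ} (read from the table) lies in {ρ, σ}, so the set is closed.
In a finite group, a nonempty closed subset is a subgroup. So {ρ, σ} ≤ G.

Yes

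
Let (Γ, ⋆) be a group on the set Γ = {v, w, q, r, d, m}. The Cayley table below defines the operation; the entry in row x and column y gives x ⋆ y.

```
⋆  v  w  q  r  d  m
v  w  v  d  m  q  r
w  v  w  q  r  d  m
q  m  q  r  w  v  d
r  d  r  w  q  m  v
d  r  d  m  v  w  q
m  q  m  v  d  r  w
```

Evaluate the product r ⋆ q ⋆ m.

m

r ⋆ q = w
w ⋆ m = m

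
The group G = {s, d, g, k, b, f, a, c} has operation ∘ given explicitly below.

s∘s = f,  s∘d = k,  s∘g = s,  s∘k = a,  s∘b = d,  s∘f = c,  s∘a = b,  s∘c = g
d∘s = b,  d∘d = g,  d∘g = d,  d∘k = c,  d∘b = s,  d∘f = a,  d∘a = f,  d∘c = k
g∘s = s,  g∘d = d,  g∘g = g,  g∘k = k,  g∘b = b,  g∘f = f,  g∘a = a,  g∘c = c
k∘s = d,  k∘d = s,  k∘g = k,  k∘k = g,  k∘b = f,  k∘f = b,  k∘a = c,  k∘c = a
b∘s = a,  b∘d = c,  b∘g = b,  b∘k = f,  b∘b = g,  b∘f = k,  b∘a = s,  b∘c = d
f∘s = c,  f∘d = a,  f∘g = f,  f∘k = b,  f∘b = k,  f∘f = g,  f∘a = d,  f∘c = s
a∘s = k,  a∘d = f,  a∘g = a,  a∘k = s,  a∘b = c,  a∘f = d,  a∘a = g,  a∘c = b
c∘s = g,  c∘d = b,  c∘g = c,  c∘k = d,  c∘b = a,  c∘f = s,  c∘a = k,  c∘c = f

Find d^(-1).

First locate the identity: row g matches the header, so g is the identity.
Scan row d for g: d ∘ d = g. Hence d^(-1) = d.
(Structurally, G here is isomorphic to the dihedral group D_4.)

d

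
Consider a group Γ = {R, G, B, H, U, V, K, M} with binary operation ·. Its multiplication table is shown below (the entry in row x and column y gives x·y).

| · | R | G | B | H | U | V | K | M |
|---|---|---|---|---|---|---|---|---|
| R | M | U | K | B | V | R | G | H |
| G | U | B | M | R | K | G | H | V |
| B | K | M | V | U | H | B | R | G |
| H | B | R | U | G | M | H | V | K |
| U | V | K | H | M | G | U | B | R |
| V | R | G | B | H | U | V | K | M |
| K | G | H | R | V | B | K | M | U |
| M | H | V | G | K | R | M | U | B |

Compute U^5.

H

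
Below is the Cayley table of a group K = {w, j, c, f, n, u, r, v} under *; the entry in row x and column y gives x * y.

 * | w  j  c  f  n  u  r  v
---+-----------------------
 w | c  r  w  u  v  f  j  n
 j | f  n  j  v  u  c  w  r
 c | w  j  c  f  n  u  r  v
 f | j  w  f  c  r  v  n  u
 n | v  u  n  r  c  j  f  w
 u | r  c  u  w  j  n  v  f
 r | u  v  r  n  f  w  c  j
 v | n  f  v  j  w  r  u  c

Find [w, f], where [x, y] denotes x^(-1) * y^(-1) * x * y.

n

Identity is c; from the table w^(-1) = w and f^(-1) = f.
w * f = u
u * w = r
r * f = n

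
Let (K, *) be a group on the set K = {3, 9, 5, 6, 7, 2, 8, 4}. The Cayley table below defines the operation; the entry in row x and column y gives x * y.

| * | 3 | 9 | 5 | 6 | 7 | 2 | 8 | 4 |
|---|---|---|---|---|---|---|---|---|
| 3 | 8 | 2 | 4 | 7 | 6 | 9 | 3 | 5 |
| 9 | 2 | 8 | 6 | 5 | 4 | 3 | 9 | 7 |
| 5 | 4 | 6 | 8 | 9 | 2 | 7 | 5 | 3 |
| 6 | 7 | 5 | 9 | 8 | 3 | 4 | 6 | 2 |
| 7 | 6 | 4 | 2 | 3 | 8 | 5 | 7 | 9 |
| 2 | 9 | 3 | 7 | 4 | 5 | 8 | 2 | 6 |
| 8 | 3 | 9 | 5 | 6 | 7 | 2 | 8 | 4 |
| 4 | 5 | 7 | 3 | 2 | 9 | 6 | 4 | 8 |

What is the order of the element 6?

2

The identity element is 8 (its row matches the header).
6^1 = 6
6^2 = 6 * 6 = 8
The first power of 6 equal to the identity is 6^2, so ord(6) = 2.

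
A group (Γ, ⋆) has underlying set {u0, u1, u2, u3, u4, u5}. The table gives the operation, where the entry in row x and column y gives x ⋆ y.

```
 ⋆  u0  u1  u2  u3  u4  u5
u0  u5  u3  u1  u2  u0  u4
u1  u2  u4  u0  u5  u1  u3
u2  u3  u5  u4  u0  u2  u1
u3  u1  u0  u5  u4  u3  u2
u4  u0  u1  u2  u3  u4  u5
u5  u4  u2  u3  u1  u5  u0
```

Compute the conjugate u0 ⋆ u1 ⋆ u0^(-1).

The identity is u4. In row u0, the entry u4 sits in column u5, so u0^(-1) = u5.
u0 ⋆ u1 = u3
u3 ⋆ u5 = u2
(Structurally, Γ here is isomorphic to the symmetric group S_3.)

u2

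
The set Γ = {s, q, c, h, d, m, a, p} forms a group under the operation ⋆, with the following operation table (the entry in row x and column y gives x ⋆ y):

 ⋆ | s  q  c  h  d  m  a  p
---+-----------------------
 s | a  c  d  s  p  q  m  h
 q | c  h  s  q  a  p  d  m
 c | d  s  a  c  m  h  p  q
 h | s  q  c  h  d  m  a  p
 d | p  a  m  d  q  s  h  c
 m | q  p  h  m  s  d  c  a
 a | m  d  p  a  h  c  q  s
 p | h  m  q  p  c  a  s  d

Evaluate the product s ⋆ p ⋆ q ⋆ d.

a

s ⋆ p = h
h ⋆ q = q
q ⋆ d = a
(Structurally, Γ here is isomorphic to the cyclic group Z_8.)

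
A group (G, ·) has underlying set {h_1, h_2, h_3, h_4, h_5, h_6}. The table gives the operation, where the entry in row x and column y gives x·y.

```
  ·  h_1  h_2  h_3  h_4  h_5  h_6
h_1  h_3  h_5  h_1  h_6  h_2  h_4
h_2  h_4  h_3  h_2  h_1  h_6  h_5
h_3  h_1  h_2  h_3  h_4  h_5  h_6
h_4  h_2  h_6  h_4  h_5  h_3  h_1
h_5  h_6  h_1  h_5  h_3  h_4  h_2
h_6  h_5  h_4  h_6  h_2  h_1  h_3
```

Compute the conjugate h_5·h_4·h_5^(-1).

h_4

The identity is h_3. In row h_5, the entry h_3 sits in column h_4, so h_5^(-1) = h_4.
h_5·h_4 = h_3
h_3·h_4 = h_4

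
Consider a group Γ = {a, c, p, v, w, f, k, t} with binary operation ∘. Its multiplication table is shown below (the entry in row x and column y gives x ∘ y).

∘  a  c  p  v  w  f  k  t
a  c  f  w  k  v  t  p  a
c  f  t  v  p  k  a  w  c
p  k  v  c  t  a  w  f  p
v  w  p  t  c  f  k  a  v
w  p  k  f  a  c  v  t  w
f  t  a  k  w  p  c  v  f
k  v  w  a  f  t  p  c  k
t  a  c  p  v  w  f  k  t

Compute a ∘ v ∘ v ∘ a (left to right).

t

a ∘ v = k
k ∘ v = f
f ∘ a = t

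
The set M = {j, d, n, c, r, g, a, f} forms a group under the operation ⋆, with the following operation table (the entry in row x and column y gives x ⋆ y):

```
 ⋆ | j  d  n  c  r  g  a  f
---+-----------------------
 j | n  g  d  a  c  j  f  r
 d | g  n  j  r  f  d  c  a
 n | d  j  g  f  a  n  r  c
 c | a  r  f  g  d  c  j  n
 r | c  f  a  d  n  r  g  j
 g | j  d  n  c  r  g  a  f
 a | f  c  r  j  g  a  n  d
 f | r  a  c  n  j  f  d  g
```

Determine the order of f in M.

The identity element is g (its row matches the header).
f^1 = f
f^2 = f ⋆ f = g
The first power of f equal to the identity is f^2, so ord(f) = 2.

2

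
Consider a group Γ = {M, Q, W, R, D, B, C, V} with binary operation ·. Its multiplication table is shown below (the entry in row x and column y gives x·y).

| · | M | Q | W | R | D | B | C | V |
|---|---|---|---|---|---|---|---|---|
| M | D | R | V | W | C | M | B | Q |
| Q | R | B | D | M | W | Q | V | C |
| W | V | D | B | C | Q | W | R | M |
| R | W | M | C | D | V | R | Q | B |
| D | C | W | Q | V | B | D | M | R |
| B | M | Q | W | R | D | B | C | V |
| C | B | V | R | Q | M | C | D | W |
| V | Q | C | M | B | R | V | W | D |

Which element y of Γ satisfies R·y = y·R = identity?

V

First locate the identity: row B matches the header, so B is the identity.
Scan row R for B: R·V = B. Hence R^(-1) = V.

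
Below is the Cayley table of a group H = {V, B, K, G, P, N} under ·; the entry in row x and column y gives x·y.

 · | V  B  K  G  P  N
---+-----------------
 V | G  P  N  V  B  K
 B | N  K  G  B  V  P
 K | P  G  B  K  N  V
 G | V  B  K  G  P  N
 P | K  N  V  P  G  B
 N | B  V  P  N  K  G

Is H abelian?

B·V = N but V·B = P.
Since B and V do not commute, H is not abelian.

No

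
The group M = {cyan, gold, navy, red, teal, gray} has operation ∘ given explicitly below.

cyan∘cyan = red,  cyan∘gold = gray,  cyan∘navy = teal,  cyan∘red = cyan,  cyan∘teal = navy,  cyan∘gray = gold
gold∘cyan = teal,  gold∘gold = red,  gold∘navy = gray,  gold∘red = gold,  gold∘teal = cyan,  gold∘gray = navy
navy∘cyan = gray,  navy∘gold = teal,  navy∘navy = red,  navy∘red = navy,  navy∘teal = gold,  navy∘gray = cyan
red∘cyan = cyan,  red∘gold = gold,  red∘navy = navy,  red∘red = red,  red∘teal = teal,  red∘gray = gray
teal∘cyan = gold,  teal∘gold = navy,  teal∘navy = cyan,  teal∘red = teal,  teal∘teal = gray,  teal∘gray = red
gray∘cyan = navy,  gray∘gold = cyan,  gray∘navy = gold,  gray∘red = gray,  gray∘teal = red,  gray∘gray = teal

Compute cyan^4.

cyan^1 = cyan
cyan^2 = cyan ∘ cyan = red
cyan^3 = red ∘ cyan = cyan
cyan^4 = cyan ∘ cyan = red
(Structurally, M here is isomorphic to the symmetric group S_3.)

red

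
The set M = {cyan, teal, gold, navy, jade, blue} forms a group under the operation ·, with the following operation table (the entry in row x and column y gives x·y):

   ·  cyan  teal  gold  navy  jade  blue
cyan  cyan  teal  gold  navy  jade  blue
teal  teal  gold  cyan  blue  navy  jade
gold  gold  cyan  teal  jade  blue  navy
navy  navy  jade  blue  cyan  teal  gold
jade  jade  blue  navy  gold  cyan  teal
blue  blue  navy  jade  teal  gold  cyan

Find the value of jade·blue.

teal

Read row jade, column blue: jade·blue = teal.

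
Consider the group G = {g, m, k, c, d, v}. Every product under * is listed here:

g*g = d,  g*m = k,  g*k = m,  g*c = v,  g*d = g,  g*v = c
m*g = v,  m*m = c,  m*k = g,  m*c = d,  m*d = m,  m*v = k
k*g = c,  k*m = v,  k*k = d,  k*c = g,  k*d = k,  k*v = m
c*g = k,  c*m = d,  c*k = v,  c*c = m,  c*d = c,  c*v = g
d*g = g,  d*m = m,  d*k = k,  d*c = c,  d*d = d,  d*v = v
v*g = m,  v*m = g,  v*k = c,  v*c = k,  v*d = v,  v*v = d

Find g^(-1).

g

First locate the identity: row d matches the header, so d is the identity.
Scan row g for d: g*g = d. Hence g^(-1) = g.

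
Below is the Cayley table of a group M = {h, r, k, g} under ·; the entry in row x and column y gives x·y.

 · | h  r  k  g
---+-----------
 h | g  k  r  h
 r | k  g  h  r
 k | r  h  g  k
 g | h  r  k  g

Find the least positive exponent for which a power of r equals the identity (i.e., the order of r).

2

The identity element is g (its row matches the header).
r^1 = r
r^2 = r·r = g
The first power of r equal to the identity is r^2, so ord(r) = 2.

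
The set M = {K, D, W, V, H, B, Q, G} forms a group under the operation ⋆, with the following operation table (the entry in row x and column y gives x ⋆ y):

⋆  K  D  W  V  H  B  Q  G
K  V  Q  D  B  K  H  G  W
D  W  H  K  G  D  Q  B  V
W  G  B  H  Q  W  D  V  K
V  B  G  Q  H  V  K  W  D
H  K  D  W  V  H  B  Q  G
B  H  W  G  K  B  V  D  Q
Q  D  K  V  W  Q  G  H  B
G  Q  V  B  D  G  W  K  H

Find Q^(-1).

Q

First locate the identity: row H matches the header, so H is the identity.
Scan row Q for H: Q ⋆ Q = H. Hence Q^(-1) = Q.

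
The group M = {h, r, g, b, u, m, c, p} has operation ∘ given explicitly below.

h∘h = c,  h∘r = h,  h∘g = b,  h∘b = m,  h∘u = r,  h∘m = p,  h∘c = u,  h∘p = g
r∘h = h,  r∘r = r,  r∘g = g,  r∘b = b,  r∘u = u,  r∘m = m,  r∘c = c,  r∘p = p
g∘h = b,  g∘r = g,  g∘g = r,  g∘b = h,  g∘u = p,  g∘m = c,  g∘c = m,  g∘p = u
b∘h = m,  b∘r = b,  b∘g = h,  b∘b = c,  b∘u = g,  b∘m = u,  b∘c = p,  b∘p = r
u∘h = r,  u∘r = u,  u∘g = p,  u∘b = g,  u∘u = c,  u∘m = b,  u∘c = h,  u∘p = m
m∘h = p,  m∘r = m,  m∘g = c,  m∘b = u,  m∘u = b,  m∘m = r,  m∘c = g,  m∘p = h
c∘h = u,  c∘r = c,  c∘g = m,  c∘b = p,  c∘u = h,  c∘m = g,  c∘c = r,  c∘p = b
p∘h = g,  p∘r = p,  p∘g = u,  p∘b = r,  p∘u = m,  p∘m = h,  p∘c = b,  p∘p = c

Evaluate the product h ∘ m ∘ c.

b

h ∘ m = p
p ∘ c = b
(Structurally, M here is isomorphic to Z_2 x Z_4.)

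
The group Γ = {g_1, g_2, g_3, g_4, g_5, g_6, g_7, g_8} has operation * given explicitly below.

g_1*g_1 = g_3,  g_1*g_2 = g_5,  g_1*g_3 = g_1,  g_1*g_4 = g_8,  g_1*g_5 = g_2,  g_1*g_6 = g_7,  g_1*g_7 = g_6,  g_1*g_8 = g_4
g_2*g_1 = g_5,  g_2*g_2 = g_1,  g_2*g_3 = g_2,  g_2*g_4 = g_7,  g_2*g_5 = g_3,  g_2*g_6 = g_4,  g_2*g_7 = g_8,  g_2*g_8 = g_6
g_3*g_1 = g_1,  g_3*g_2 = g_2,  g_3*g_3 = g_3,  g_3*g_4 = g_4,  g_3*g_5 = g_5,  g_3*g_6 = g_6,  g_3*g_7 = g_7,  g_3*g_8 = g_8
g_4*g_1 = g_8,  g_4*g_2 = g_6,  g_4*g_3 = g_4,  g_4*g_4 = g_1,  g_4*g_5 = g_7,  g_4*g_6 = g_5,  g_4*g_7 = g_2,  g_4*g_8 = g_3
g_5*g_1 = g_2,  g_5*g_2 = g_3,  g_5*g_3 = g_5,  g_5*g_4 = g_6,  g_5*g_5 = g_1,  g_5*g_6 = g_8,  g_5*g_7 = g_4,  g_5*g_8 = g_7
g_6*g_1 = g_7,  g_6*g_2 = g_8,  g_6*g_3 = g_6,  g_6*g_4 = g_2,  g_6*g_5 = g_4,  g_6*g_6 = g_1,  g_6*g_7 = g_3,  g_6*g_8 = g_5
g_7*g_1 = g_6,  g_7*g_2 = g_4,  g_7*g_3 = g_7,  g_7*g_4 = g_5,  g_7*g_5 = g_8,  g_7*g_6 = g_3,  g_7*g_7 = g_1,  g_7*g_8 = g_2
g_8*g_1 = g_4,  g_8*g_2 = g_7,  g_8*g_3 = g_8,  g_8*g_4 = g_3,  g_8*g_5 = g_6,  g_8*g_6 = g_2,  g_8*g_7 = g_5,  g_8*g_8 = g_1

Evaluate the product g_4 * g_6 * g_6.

g_4 * g_6 = g_5
g_5 * g_6 = g_8

g_8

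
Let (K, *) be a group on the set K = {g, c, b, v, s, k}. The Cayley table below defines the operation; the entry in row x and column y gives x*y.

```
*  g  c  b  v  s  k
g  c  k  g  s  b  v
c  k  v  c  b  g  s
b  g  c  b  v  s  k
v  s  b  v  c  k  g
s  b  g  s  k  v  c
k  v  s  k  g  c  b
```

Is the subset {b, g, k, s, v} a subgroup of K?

g*g = c, which is not in {b, g, k, s, v}.
The subset is not closed under *, so it is not a subgroup.

No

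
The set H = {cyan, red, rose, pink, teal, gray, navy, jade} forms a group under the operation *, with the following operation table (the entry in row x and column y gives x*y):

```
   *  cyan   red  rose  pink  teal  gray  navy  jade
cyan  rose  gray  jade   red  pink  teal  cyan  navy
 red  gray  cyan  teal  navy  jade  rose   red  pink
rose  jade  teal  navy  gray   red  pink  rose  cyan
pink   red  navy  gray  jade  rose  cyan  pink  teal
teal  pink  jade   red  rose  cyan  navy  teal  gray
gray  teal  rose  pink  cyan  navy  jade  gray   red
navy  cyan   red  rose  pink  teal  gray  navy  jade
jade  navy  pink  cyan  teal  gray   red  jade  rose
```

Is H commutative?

Yes

Check whether the table is symmetric across its main diagonal.
Every entry (row x, col y) equals the entry (row y, col x), so H is abelian.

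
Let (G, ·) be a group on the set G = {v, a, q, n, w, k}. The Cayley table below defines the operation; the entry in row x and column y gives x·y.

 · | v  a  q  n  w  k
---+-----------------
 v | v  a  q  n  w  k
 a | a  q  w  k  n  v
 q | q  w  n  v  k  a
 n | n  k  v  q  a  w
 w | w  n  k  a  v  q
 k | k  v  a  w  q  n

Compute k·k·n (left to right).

q

k·k = n
n·n = q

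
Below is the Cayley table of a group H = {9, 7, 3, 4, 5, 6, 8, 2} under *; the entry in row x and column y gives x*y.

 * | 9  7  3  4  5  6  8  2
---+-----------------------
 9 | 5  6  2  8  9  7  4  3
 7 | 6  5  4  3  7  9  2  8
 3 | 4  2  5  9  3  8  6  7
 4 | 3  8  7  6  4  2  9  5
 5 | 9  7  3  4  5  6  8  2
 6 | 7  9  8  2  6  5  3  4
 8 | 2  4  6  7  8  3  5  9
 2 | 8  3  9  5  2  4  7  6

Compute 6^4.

6^1 = 6
6^2 = 6*6 = 5
6^3 = 5*6 = 6
6^4 = 6*6 = 5

5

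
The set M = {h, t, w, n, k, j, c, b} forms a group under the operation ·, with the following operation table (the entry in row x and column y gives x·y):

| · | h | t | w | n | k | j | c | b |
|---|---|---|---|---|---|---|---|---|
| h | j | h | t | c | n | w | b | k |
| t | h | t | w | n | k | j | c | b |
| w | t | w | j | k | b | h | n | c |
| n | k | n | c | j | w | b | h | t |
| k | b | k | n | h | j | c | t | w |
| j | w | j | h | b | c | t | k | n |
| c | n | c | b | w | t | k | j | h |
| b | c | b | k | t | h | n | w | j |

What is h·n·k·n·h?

h·n = c
c·k = t
t·n = n
n·h = k

k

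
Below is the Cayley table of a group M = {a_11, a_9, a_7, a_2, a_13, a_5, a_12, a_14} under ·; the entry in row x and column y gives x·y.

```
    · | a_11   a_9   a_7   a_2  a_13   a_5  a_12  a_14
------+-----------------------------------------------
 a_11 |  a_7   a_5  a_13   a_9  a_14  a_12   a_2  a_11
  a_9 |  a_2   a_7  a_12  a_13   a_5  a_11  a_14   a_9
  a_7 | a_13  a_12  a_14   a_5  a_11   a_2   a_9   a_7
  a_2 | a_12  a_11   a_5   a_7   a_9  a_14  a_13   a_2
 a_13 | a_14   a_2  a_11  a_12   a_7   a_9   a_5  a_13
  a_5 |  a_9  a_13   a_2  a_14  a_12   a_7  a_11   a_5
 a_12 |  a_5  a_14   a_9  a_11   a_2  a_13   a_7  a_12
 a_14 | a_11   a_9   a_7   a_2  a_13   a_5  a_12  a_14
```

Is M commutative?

No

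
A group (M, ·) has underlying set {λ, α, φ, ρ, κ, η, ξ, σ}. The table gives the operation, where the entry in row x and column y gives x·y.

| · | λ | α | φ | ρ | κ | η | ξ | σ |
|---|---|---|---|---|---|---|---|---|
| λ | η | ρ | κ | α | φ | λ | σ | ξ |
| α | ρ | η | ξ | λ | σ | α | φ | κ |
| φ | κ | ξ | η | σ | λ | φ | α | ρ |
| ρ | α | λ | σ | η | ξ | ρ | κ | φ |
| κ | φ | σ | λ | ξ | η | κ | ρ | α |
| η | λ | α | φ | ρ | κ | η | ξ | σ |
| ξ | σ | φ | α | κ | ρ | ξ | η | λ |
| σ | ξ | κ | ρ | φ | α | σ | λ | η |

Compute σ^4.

σ^1 = σ
σ^2 = σ·σ = η
σ^3 = η·σ = σ
σ^4 = σ·σ = η

η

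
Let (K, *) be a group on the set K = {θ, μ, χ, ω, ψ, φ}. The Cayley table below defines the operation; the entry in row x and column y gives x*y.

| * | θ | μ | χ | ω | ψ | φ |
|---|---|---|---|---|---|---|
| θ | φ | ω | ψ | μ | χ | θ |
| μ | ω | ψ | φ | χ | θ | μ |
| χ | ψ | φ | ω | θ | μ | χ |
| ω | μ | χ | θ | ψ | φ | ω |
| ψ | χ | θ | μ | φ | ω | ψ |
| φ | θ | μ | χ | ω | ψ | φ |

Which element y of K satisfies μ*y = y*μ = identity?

χ

First locate the identity: row φ matches the header, so φ is the identity.
Scan row μ for φ: μ*χ = φ. Hence μ^(-1) = χ.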